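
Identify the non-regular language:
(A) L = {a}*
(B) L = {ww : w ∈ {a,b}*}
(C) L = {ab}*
(B) {ww : w ∈ {a,b}*}

(B) L = {ww : w ∈ {a,b}*} is NOT regular.

The pumping lemma can be used to prove this:
After pumping, the two halves no longer match

The other languages are regular because they can be recognized by finite automata.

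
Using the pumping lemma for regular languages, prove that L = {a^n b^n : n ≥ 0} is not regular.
Assume for contradiction that L is regular, and let p ≥ 1 be the pumping length given by the pumping lemma.
Choose s = a^p b^p. Then s ∈ L and |s| = 2p ≥ p.
By the pumping lemma, s = xyz for some x, y, z with |xy| ≤ p, |y| ≥ 1, and xy^i z ∈ L for every i ≥ 0.
Since |xy| ≤ p and the first p symbols of s are all a's, we must have y = a^k for some k with 1 ≤ k ≤ p.

Take i = 0: xy⁰z = a^(p − k) b^p.
This string has p − k a's but p b's, and p − k < p because k ≥ 1. So xy⁰z ∉ L.

This contradicts the pumping lemma, which requires xy^i z ∈ L for all i ≥ 0.
Hence L = {a^n b^n : n ≥ 0} is not regular. ∎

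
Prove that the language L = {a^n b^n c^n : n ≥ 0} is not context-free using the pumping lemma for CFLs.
Assume for contradiction that L is context-free, and let p ≥ 1 be the pumping length given by the pumping lemma for CFLs.
Choose s = a^p b^p c^p. Then s ∈ L and |s| = 3p ≥ p.
By the CFL pumping lemma, s = uvxyz for some u, v, x, y, z with |vxy| ≤ p, |vy| ≥ 1, and uv^i xy^i z ∈ L for every i ≥ 0.

Because |vxy| ≤ p, the window vxy cannot contain both an a and a c: any substring of s containing both must include the entire block b^p plus at least one a and one c, so it has length ≥ p + 2 > p.
Hence at least one of the letters a, c does not occur in vy at all.

Take i = 0: the string uxz is obtained from s by deleting |vy| ≥ 1 symbols, so |uxz| = 3p − |vy| < 3p.
But the letter (a or c) that does not occur in vy still occurs exactly p times in uxz. Every string of L with exactly p copies of some letter is a^p b^p c^p, of length 3p. Since |uxz| < 3p, uxz ∉ L.

This contradicts the CFL pumping lemma, which requires uv^i xy^i z ∈ L for all i ≥ 0.
Hence L = {a^n b^n c^n : n ≥ 0} is not context-free. ∎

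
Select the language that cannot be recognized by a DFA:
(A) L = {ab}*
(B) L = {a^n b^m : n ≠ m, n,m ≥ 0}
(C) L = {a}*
(B) {a^n b^m : n ≠ m, n,m ≥ 0}

(B) L = {a^n b^m : n ≠ m, n,m ≥ 0} is NOT regular.

The pumping lemma can be used to prove this:
After pumping a's, we can make n = m

The other languages are regular because they can be recognized by finite automata.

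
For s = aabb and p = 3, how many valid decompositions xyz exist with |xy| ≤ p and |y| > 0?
6

For s = 'aabb' with pumping length p = 3:

Constraints: |xy| ≤ 3, |y| > 0

Valid decompositions (|xy| ≤ p, |y| ≥ 1):
  • x='', y='a', z='abb'
  • x='a', y='a', z='bb'
  • x='', y='aa', z='bb'
  • x='aa', y='b', z='b'
  • x='a', y='ab', z='b'
  • x='', y='aab', z='b'

Total count: 6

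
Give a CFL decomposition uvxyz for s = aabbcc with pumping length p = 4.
u='a', v='a', x='bb', y='c', z='c'

For s = aabbcc with pumping length p = 4:

One valid decomposition:
- u = 'a'
- v = 'a'
- x = 'bb'
- y = 'c'
- z = 'c'

Verification:
- uvxyz = 'a' + 'a' + 'bb' + 'c' + 'c' = aabbcc ✓
- |vxy| = |'abbc'| = 4 ≤ 4 ✓
- |vy| = |'ac'| = 2 > 0 ✓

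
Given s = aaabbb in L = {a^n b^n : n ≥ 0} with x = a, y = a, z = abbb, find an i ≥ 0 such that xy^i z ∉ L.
i = 3

xy³z = a · aaa · abbb = aaaaabbb; aaaaabbb has 5 a's and 3 b's; 5 ≠ 3, so it is not in L.
(Other choices also work, e.g. i = 0, 2; only i = 1 is guaranteed to stay in L since xy¹z = s.)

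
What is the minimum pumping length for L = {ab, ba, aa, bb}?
p = 3

For a finite language L, the pumping lemma holds vacuously if p > max|s| for s ∈ L.

The longest string in L = {ab, ba, aa, bb} has length 2.
If p = 3, then no string s ∈ L has |s| ≥ p, so the condition is vacuously true.

The minimum pumping length is p = 3.

Why no smaller p works: for any p ≤ 2, the longest string s ∈ L has |s| = 2 ≥ p, so it would
have to be pumpable; but pumping up (i = 2, 3, ...) produces ever longer strings, which cannot all lie in the
finite language L. So the pumping property fails for every p ≤ 2.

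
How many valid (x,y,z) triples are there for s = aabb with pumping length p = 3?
6

For s = 'aabb' with pumping length p = 3:

Constraints: |xy| ≤ 3, |y| > 0

Valid decompositions (|xy| ≤ p, |y| ≥ 1):
  • x='', y='a', z='abb'
  • x='a', y='a', z='bb'
  • x='', y='aa', z='bb'
  • x='aa', y='b', z='b'
  • x='a', y='ab', z='b'
  • x='', y='aab', z='b'

Total count: 6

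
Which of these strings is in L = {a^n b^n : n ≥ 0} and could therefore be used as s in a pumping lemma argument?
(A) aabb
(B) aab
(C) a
(A) aabb

The pumping lemma is applied to a string s that lies in L, so first check membership of each option:
- (A) aabb = a^2 b^2 has equal counts (2 = 2), so it is in L ✓
- (B) aab has 2 a's and 1 b's; 2 ≠ 1, so it is not in L ✗
- (C) a has 1 a's and 0 b's; 1 ≠ 0, so it is not in L ✗

Only (A) aabb is in L, so it is the only candidate that could play the role of s.
(In a complete proof one picks s in terms of the pumping length p so that |s| ≥ p is guaranteed; a fixed string like aabb illustrates the shape of such an s.)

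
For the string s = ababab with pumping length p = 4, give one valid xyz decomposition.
x = '', y = 'abab', z = 'ab'

For s = ababab and p = 4, one valid decomposition is:
- x = '' (length 0)
- y = 'abab' (length 4)
- z = 'ab' (length 2)

Verification:
- xyz = '' + 'abab' + 'ab' = ababab ✓
- |xy| = 4 ≤ 4 ✓
- |y| = 4 > 0 ✓

All pumping lemma constraints are satisfied.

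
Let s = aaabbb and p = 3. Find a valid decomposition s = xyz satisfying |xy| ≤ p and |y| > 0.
x = 'aa', y = 'a', z = 'bbb'

For s = aaabbb and p = 3, one valid decomposition is:
- x = 'aa' (length 2)
- y = 'a' (length 1)
- z = 'bbb' (length 3)

Verification:
- xyz = 'aa' + 'a' + 'bbb' = aaabbb ✓
- |xy| = 3 ≤ 3 ✓
- |y| = 1 > 0 ✓

All pumping lemma constraints are satisfied.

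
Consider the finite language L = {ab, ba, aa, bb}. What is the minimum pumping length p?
p = 3

For a finite language L, the pumping lemma holds vacuously if p > max|s| for s ∈ L.

The longest string in L = {ab, ba, aa, bb} has length 2.
If p = 3, then no string s ∈ L has |s| ≥ p, so the condition is vacuously true.

The minimum pumping length is p = 3.

Why no smaller p works: for any p ≤ 2, the longest string s ∈ L has |s| = 2 ≥ p, so it would
have to be pumpable; but pumping up (i = 2, 3, ...) produces ever longer strings, which cannot all lie in the
finite language L. So the pumping property fails for every p ≤ 2.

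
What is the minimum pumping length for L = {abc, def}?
p = 4

For a finite language L, the pumping lemma holds vacuously if p > max|s| for s ∈ L.

The longest string in L = {abc, def} has length 3.
If p = 4, then no string s ∈ L has |s| ≥ p, so the condition is vacuously true.

The minimum pumping length is p = 4.

Why no smaller p works: for any p ≤ 3, the longest string s ∈ L has |s| = 3 ≥ p, so it would
have to be pumpable; but pumping up (i = 2, 3, ...) produces ever longer strings, which cannot all lie in the
finite language L. So the pumping property fails for every p ≤ 3.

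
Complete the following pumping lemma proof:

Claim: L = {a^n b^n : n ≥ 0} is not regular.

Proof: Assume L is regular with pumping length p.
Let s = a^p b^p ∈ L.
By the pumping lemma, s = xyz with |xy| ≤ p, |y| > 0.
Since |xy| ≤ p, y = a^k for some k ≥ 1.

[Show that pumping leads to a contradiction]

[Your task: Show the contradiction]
Consider xy²z = a^(p+k) b^p.

Since k ≥ 1, we have p + k > p.
So xy²z has more a's than b's: (p+k) a's vs p b's.
This means xy²z ∉ L because a^n b^n requires equal counts.

This contradicts the pumping lemma which states xy²z ∈ L.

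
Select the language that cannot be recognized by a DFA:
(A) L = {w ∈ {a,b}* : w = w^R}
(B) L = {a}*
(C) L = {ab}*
(A) {w ∈ {a,b}* : w = w^R}

(A) L = {w ∈ {a,b}* : w = w^R} is NOT regular.

The pumping lemma can be used to prove this:
After pumping, the string is no longer symmetric

The other languages are regular because they can be recognized by finite automata.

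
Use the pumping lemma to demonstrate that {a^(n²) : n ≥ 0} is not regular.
Assume for contradiction that L is regular, and let p ≥ 1 be the pumping length given by the pumping lemma.
Choose s = a^(p²). Then s ∈ L and |s| = p² ≥ p.
By the pumping lemma, s = xyz for some x, y, z with |xy| ≤ p, |y| ≥ 1, and xy^i z ∈ L for every i ≥ 0.
Here y = a^k for some k with 1 ≤ k ≤ |xy| ≤ p.

Take i = 2: |xy²z| = p² + k.
Now p² < p² + k ≤ p² + p < p² + 2p + 1 = (p + 1)².
So |xy²z| lies strictly between the consecutive squares p² and (p + 1)², hence is not a perfect square, and xy²z ∉ L.

This contradicts the pumping lemma, which requires xy^i z ∈ L for all i ≥ 0.
Hence L = {a^(n²) : n ≥ 0} is not regular. ∎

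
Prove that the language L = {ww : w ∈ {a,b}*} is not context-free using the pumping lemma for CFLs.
Assume for contradiction that L is context-free, and let p ≥ 1 be the pumping length given by the pumping lemma for CFLs.
Choose s = a^p b^p a^p b^p. Then s ∈ L (take w = a^p b^p) and |s| = 4p ≥ p.
By the CFL pumping lemma, s = uvxyz for some u, v, x, y, z with |vxy| ≤ p, |vy| ≥ 1, and uv^i xy^i z ∈ L for every i ≥ 0.

Write s as four blocks A₁ B₁ A₂ B₂ with A₁ = A₂ = a^p and B₁ = B₂ = b^p. Since |vxy| ≤ p, the window vxy lies inside at most two adjacent blocks. Take i = 0 and let t = uxz, so |t| = 4p − |vy| with 1 ≤ |vy| ≤ p. If |t| is odd, t ∉ L immediately, so assume |vy| is even (hence |vy| ≥ 2) and |t|/2 = 2p − |vy|/2, which satisfies p ≤ |t|/2 ≤ 2p − 1.

Case 1 (vxy inside A₁B₁): t = a^(p−j) b^(p−l) a^p b^p with j + l = |vy|. The second half of t has length < 2p, so it is a suffix of the trailing a^p b^p and ends in b; the first half is a^(p−j) b^(p−l) a^((j+l)/2), which ends in a because (j+l)/2 ≥ 1. The halves differ, so t ∉ L.

Case 2 (vxy inside B₁A₂, straddling the middle): t = a^p b^(p−j) a^(p−l) b^p with j + l = |vy|. If t = ww, then w is a prefix of t of length ≥ p, so w begins with a^p; and w is a suffix of t of length ≥ p, so w ends with b^p. That forces |w| ≥ 2p, contradicting |w| = |t|/2 ≤ 2p − 1. So t ∉ L.

Case 3 (vxy inside A₂B₂): t = a^p b^p a^(p−j) b^(p−l) with j + l = |vy|. The first half of t is a prefix of a^p b^p, so it begins with a; the second half is b^((j+l)/2) a^(p−j) b^(p−l), which begins with b. The halves differ, so t ∉ L.

In every case uv⁰xy⁰z = uxz ∉ L.

This contradicts the CFL pumping lemma, which requires uv^i xy^i z ∈ L for all i ≥ 0.
Hence L = {ww : w ∈ {a,b}*} is not context-free. ∎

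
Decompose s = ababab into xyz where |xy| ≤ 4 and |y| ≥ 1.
x = 'a', y = 'bab', z = 'ab'

For s = ababab and p = 4, one valid decomposition is:
- x = 'a' (length 1)
- y = 'bab' (length 3)
- z = 'ab' (length 2)

Verification:
- xyz = 'a' + 'bab' + 'ab' = ababab ✓
- |xy| = 4 ≤ 4 ✓
- |y| = 3 > 0 ✓

All pumping lemma constraints are satisfied.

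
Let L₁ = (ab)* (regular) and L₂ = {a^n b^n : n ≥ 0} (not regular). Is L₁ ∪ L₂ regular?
No — L₁ ∪ L₂ is not regular.

Let U = (ab)* ∪ {a^n b^n}. If U were regular, then U ∩ aa*bb* would be regular (closure under intersection with a regular language). But (ab)* ∩ aa*bb* = {ab} and {a^n b^n} ∩ aa*bb* = {a^n b^n : n ≥ 1}, so U ∩ aa*bb* = {a^n b^n : n ≥ 1}, which is not regular. Hence U is not regular.

Note that the bare facts "L₁ regular, L₂ non-regular" do not settle the question by themselves: the closure of regular languages under ∪, ∩, complement and difference applies only when BOTH operands are regular. With a non-regular operand the result can come out regular or non-regular depending on the specific languages, so one has to work out L₁ ∪ L₂ for this particular pair, as above.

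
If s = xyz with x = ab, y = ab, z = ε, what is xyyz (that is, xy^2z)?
ababab

Given x = 'ab', y = 'ab', z = '' and i = 2:

xy^2z = x + y·y·...·y (2 times) + z
       = 'ab' + 'ab'^2 + ''
       = 'ab' + 'abab' + ''
       = 'ababab'

The pumped string is 'ababab' with length 6.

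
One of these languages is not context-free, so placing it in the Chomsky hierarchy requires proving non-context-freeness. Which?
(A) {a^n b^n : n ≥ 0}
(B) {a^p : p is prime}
(B) {a^p : p is prime}

(B) {a^p : p is prime} requires the CFL pumping lemma.

- {a^n b^n : n ≥ 0} is context-free (but not regular)
  • Can be shown non-regular with the regular pumping lemma
  • After pumping, the number of a's and b's become unequal

- {a^p : p is prime} is NOT context-free
  • Requires the CFL pumping lemma to prove
  • The CFL pumping lemma also fails because prime gaps are unbounded

The CFL pumping lemma is "stronger" in that it can prove non-membership
in the larger class of context-free languages.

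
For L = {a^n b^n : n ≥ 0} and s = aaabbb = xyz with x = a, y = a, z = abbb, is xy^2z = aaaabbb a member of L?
No

xy²z = a · aa · abbb = aaaabbb.
aaaabbb has 4 a's and 3 b's; 4 ≠ 3, so it is not in L.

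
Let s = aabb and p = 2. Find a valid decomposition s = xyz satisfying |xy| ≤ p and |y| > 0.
x = '', y = 'a', z = 'abb'

For s = aabb and p = 2, one valid decomposition is:
- x = '' (length 0)
- y = 'a' (length 1)
- z = 'abb' (length 3)

Verification:
- xyz = '' + 'a' + 'abb' = aabb ✓
- |xy| = 1 ≤ 2 ✓
- |y| = 1 > 0 ✓

All pumping lemma constraints are satisfied.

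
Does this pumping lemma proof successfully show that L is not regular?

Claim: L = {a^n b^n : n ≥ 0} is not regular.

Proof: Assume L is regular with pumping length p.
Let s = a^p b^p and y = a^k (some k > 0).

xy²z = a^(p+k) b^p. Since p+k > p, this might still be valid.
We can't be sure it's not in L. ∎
The proof is INCORRECT.

Error: The conclusion is wrong.
xy²z = a^(p+k) b^p is definitely NOT in L because the number of a's (p+k) ≠ number of b's (p).
The proof incorrectly doubts what is actually a valid contradiction.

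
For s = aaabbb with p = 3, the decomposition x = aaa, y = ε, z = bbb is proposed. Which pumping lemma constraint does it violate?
Violated: |y| > 0

The decomposition x = aaa, y = ε, z = bbb for s = aaabbb with p = 3
violates the constraint: |y| > 0

|y| = 0, but the pumping lemma requires |y| > 0 (y must be non-empty).

Pumping lemma constraints:
1. xyz = s (decomposition is valid)
2. |xy| ≤ p
3. |y| > 0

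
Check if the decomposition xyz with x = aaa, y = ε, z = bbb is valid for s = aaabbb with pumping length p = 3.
Violated: |y| > 0

The decomposition x = aaa, y = ε, z = bbb for s = aaabbb with p = 3
violates the constraint: |y| > 0

|y| = 0, but the pumping lemma requires |y| > 0 (y must be non-empty).

Pumping lemma constraints:
1. xyz = s (decomposition is valid)
2. |xy| ≤ p
3. |y| > 0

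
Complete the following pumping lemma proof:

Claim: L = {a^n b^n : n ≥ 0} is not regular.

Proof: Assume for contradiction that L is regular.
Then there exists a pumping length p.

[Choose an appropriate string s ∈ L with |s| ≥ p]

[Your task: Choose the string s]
s = a^p b^p

This string is in L (has equal a's and b's) and has length 2p ≥ p.
Any decomposition xyz with |xy| ≤ p means y consists only of a's,
so pumping will unbalance the counts.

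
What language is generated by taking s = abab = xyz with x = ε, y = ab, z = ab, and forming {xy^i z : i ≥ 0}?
{xy^i z : i ≥ 0} = {(ab)^(i+1) : i ≥ 0} = {ab, abab, ababab, ...}

With x = ε, y = ab, z = ab: Pumping 'ab' gives strings of alternating a's and b's.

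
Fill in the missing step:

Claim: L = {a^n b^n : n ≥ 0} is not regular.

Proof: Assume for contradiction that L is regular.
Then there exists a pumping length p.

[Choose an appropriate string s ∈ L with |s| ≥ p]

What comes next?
s = a^p b^p

This string is in L (has equal a's and b's) and has length 2p ≥ p.
Any decomposition xyz with |xy| ≤ p means y consists only of a's,
so pumping will unbalance the counts.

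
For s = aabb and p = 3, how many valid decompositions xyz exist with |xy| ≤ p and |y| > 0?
6

For s = 'aabb' with pumping length p = 3:

Constraints: |xy| ≤ 3, |y| > 0

Valid decompositions (|xy| ≤ p, |y| ≥ 1):
  • x='', y='a', z='abb'
  • x='a', y='a', z='bb'
  • x='', y='aa', z='bb'
  • x='aa', y='b', z='b'
  • x='a', y='ab', z='b'
  • x='', y='aab', z='b'

Total count: 6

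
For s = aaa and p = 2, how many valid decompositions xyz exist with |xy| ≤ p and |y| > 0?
3

For s = 'aaa' with pumping length p = 2:

Constraints: |xy| ≤ 2, |y| > 0

Valid decompositions (|xy| ≤ p, |y| ≥ 1):
  • x='', y='a', z='aa'
  • x='a', y='a', z='a'
  • x='', y='aa', z='a'

Total count: 3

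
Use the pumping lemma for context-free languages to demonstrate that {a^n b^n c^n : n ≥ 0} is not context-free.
Assume for contradiction that L is context-free, and let p ≥ 1 be the pumping length given by the pumping lemma for CFLs.
Choose s = a^p b^p c^p. Then s ∈ L and |s| = 3p ≥ p.
By the CFL pumping lemma, s = uvxyz for some u, v, x, y, z with |vxy| ≤ p, |vy| ≥ 1, and uv^i xy^i z ∈ L for every i ≥ 0.

Because |vxy| ≤ p, the window vxy cannot contain both an a and a c: any substring of s containing both must include the entire block b^p plus at least one a and one c, so it has length ≥ p + 2 > p.
Hence at least one of the letters a, c does not occur in vy at all.

Take i = 0: the string uxz is obtained from s by deleting |vy| ≥ 1 symbols, so |uxz| = 3p − |vy| < 3p.
But the letter (a or c) that does not occur in vy still occurs exactly p times in uxz. Every string of L with exactly p copies of some letter is a^p b^p c^p, of length 3p. Since |uxz| < 3p, uxz ∉ L.

This contradicts the CFL pumping lemma, which requires uv^i xy^i z ∈ L for all i ≥ 0.
Hence L = {a^n b^n c^n : n ≥ 0} is not context-free. ∎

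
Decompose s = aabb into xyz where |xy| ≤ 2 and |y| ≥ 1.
x = 'a', y = 'a', z = 'bb'

For s = aabb and p = 2, one valid decomposition is:
- x = 'a' (length 1)
- y = 'a' (length 1)
- z = 'bb' (length 2)

Verification:
- xyz = 'a' + 'a' + 'bb' = aabb ✓
- |xy| = 2 ≤ 2 ✓
- |y| = 1 > 0 ✓

All pumping lemma constraints are satisfied.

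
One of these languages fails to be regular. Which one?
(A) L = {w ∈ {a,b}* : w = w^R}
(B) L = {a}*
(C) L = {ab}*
(A) {w ∈ {a,b}* : w = w^R}

(A) L = {w ∈ {a,b}* : w = w^R} is NOT regular.

The pumping lemma can be used to prove this:
After pumping, the string is no longer symmetric

The other languages are regular because they can be recognized by finite automata.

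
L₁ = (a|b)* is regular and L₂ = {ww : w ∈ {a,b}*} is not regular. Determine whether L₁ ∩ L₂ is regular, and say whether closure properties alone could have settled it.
No — L₁ ∩ L₂ is not regular.

(a|b)* is all strings over {a,b}, so L₁ ∩ L₂ = {ww : w ∈ {a,b}*} = L₂ itself, which is not regular (pump s = a^p b a^p b).

Note that the bare facts "L₁ regular, L₂ non-regular" do not settle the question by themselves: the closure of regular languages under ∪, ∩, complement and difference applies only when BOTH operands are regular. With a non-regular operand the result can come out regular or non-regular depending on the specific languages, so one has to work out L₁ ∩ L₂ for this particular pair, as above.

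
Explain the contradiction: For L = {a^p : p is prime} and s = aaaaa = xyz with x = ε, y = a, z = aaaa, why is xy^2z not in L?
xy²z = aaaaaa ∉ L

Pumping with i = 2 replaces y = a by y² = aa:
- Original: s = xyz = aaaaa; aaaaa has length 5, which is prime, so it is in L
- Pumped: xy²z = ε · aa · aaaa = aaaaaa
- aaaaaa has length 6 = 2 × 3, which is not prime, so it is not in L

The pumping lemma would require xy²z ∈ L, so this decomposition yields a contradiction.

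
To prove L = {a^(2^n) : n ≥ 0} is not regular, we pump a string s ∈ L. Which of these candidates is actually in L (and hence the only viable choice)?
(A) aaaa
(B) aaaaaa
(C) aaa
(A) aaaa

The pumping lemma is applied to a string s that lies in L, so first check membership of each option:
- (A) aaaa has length 4 = 2^2, so it is in L ✓
- (B) aaaaaa has length 6, strictly between 2^2 = 4 and 2^3 = 8, so it is not in L ✗
- (C) aaa has length 3, strictly between 2^1 = 2 and 2^2 = 4, so it is not in L ✗

Only (A) aaaa is in L, so it is the only candidate that could play the role of s.
(In a complete proof one picks s in terms of the pumping length p so that |s| ≥ p is guaranteed; a fixed string like aaaa illustrates the shape of such an s.)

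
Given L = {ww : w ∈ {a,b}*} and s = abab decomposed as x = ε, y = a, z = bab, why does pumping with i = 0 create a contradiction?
xy⁰z = bab ∉ L

Pumping with i = 0 replaces y = a by y⁰ = ε:
- Original: s = xyz = abab; abab splits into halves ab · ab, which are equal, so it is in L (w = ab)
- Pumped: xy⁰z = ε · ε · bab = bab
- bab has odd length 3, so it cannot be written as ww and is not in L

The pumping lemma would require xy⁰z ∈ L, so this decomposition yields a contradiction.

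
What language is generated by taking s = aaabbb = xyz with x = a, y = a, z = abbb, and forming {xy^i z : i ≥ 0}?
{xy^i z : i ≥ 0} = {a^(2+i) b^3 : i ≥ 0} = {aabbb, aaabbb, aaaabbb, ...}

With x = a, y = a, z = abbb: Starting with aaabbb and pumping the second 'a', we get strings with 2+i a's followed by 3 b's for i = 0, 1, 2, ...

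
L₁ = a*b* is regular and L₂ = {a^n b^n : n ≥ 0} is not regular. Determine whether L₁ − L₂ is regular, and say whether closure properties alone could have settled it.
No — L₁ − L₂ is not regular.

a*b* − {a^n b^n} = {a^n b^m : n ≠ m}. If this were regular, then its complement intersected with a*b*, namely {a^n b^n : n ≥ 0}, would be regular too (closure under complement and intersection) — contradiction. So L₁ − L₂ is not regular.

Note that the bare facts "L₁ regular, L₂ non-regular" do not settle the question by themselves: the closure of regular languages under ∪, ∩, complement and difference applies only when BOTH operands are regular. With a non-regular operand the result can come out regular or non-regular depending on the specific languages, so one has to work out L₁ − L₂ for this particular pair, as above.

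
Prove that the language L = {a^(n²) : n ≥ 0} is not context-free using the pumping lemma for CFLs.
Assume for contradiction that L is context-free, and let p ≥ 1 be the pumping length given by the pumping lemma for CFLs.
Choose s = a^(p²). Then s ∈ L and |s| = p² ≥ p.
By the CFL pumping lemma, s = uvxyz for some u, v, x, y, z with |vxy| ≤ p, |vy| ≥ 1, and uv^i xy^i z ∈ L for every i ≥ 0.
All symbols are a's, so only lengths matter: let k = |vy|, with 1 ≤ k ≤ |vxy| ≤ p.

Take i = 2: |uv²xy²z| = p² + k, and p² < p² + k ≤ p² + p < (p + 1)².
So the length lies strictly between consecutive squares and is not a perfect square; uv²xy²z ∉ L.

This contradicts the CFL pumping lemma, which requires uv^i xy^i z ∈ L for all i ≥ 0.
Hence L = {a^(n²) : n ≥ 0} is not context-free. ∎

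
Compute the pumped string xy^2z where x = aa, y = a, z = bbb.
aaaabbb

Given x = 'aa', y = 'a', z = 'bbb' and i = 2:

xy^2z = x + y·y·...·y (2 times) + z
       = 'aa' + 'a'^2 + 'bbb'
       = 'aa' + 'aa' + 'bbb'
       = 'aaaabbb'

The pumped string is 'aaaabbb' with length 7.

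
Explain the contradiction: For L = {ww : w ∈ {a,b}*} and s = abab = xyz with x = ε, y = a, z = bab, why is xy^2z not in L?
xy²z = aabab ∉ L

Pumping with i = 2 replaces y = a by y² = aa:
- Original: s = xyz = abab; abab splits into halves ab · ab, which are equal, so it is in L (w = ab)
- Pumped: xy²z = ε · aa · bab = aabab
- aabab has odd length 5, so it cannot be written as ww and is not in L

The pumping lemma would require xy²z ∈ L, so this decomposition yields a contradiction.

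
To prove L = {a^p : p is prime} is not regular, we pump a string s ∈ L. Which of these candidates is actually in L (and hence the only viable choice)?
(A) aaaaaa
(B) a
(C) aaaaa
(C) aaaaa

The pumping lemma is applied to a string s that lies in L, so first check membership of each option:
- (A) aaaaaa has length 6 = 2 × 3, which is not prime, so it is not in L ✗
- (B) a has length 1, which is not prime, so it is not in L ✗
- (C) aaaaa has length 5, which is prime, so it is in L ✓

Only (C) aaaaa is in L, so it is the only candidate that could play the role of s.
(In a complete proof one picks s in terms of the pumping length p so that |s| ≥ p is guaranteed; a fixed string like aaaaa illustrates the shape of such an s.)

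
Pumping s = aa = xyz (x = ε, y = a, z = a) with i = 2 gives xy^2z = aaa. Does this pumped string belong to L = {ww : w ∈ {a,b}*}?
No

xy²z = ε · aa · a = aaa.
aaa has odd length 3, so it cannot be written as ww and is not in L.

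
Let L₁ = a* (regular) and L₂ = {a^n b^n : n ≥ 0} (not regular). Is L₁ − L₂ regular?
Yes — L₁ − L₂ is regular.

The only string of a* that lies in {a^n b^n} is ε, so L₁ − L₂ = a* − {ε} = a⁺ = aa*, which is regular.

Note that the bare facts "L₁ regular, L₂ non-regular" do not settle the question by themselves: the closure of regular languages under ∪, ∩, complement and difference applies only when BOTH operands are regular. With a non-regular operand the result can come out regular or non-regular depending on the specific languages, so one has to work out L₁ − L₂ for this particular pair, as above.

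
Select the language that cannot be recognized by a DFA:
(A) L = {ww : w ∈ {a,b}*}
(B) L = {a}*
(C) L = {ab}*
(A) {ww : w ∈ {a,b}*}

(A) L = {ww : w ∈ {a,b}*} is NOT regular.

The pumping lemma can be used to prove this:
After pumping, the two halves no longer match

The other languages are regular because they can be recognized by finite automata.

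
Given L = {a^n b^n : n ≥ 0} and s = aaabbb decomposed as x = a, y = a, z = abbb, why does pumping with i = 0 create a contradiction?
xy⁰z = aabbb ∉ L

Pumping with i = 0 replaces y = a by y⁰ = ε:
- Original: s = xyz = aaabbb; aaabbb = a^3 b^3 has equal counts (3 = 3), so it is in L
- Pumped: xy⁰z = a · ε · abbb = aabbb
- aabbb has 2 a's and 3 b's; 2 ≠ 3, so it is not in L

The pumping lemma would require xy⁰z ∈ L, so this decomposition yields a contradiction.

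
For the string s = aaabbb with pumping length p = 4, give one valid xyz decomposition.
x = 'aa', y = 'ab', z = 'bb'

For s = aaabbb and p = 4, one valid decomposition is:
- x = 'aa' (length 2)
- y = 'ab' (length 2)
- z = 'bb' (length 2)

Verification:
- xyz = 'aa' + 'ab' + 'bb' = aaabbb ✓
- |xy| = 4 ≤ 4 ✓
- |y| = 2 > 0 ✓

All pumping lemma constraints are satisfied.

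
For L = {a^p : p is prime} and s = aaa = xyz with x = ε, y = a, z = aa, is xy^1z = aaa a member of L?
Yes

xy¹z = ε · a · aa = aaa.
aaa has length 3, which is prime, so it is in L.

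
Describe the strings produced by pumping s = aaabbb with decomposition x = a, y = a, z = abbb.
{xy^i z : i ≥ 0} = {a^(2+i) b^3 : i ≥ 0} = {aabbb, aaabbb, aaaabbb, ...}

With x = a, y = a, z = abbb: Starting with aaabbb and pumping the second 'a', we get strings with 2+i a's followed by 3 b's for i = 0, 1, 2, ...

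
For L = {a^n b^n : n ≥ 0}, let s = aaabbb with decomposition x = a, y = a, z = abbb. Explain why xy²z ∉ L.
xy²z = aaaabbb ∉ L

Pumping with i = 2 replaces y = a by y² = aa:
- Original: s = xyz = aaabbb; aaabbb = a^3 b^3 has equal counts (3 = 3), so it is in L
- Pumped: xy²z = a · aa · abbb = aaaabbb
- aaaabbb has 4 a's and 3 b's; 4 ≠ 3, so it is not in L

The pumping lemma would require xy²z ∈ L, so this decomposition yields a contradiction.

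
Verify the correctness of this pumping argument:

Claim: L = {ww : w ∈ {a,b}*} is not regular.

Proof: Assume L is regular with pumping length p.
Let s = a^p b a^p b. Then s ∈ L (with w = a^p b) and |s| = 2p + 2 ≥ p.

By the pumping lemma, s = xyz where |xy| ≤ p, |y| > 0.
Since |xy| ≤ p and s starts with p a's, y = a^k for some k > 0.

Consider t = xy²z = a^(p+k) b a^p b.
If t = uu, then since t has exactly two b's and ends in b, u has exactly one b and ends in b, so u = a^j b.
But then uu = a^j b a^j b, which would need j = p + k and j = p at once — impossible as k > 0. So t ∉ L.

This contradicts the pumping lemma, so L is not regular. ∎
The proof is correct.

This proof is valid because:
1. s = a^p b a^p b is in L and is chosen in terms of p, so |s| ≥ p holds for every p
2. The decomposition analysis is correct: |xy| ≤ p forces y to lie inside the leading a's
3. The contradiction is valid: the argument shows a^(p+k) b a^p b cannot be split into two equal halves
4. The conclusion follows logically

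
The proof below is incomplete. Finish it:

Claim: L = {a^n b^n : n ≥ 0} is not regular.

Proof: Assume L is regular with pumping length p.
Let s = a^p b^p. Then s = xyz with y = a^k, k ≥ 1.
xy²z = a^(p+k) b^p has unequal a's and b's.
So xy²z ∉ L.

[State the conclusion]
This contradicts the pumping lemma for regular languages,
which guarantees xy^i z ∈ L for all i ≥ 0.

Since our assumption that L is regular leads to a contradiction,
we conclude that L = {a^n b^n : n ≥ 0} is NOT regular. ∎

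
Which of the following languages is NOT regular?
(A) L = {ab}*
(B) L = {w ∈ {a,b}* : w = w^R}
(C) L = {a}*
(B) {w ∈ {a,b}* : w = w^R}

(B) L = {w ∈ {a,b}* : w = w^R} is NOT regular.

The pumping lemma can be used to prove this:
After pumping, the string is no longer symmetric

The other languages are regular because they can be recognized by finite automata.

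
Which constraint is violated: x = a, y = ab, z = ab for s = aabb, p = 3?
Violated: xyz = s

The decomposition x = a, y = ab, z = ab for s = aabb with p = 3
violates the constraint: xyz = s

xyz = 'a' + 'ab' + 'ab' = 'aabab' ≠ 'aabb' = s. The decomposition doesn't reconstruct s.

Pumping lemma constraints:
1. xyz = s (decomposition is valid)
2. |xy| ≤ p
3. |y| > 0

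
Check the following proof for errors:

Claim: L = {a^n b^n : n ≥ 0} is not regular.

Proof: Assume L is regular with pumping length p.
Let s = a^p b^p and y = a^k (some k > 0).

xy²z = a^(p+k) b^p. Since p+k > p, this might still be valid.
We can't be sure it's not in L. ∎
The proof is INCORRECT.

Error: The conclusion is wrong.
xy²z = a^(p+k) b^p is definitely NOT in L because the number of a's (p+k) ≠ number of b's (p).
The proof incorrectly doubts what is actually a valid contradiction.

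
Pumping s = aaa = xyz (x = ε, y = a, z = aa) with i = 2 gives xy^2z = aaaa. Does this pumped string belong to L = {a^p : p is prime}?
No

xy²z = ε · aa · aa = aaaa.
aaaa has length 4 = 2 × 2, which is not prime, so it is not in L.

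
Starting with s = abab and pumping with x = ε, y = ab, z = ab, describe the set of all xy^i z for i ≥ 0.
{xy^i z : i ≥ 0} = {(ab)^(i+1) : i ≥ 0} = {ab, abab, ababab, ...}

With x = ε, y = ab, z = ab: Pumping 'ab' gives strings of alternating a's and b's.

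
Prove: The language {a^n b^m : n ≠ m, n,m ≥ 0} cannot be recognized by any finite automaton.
Assume for contradiction that L is regular, and let p ≥ 1 be the pumping length given by the pumping lemma.
Choose s = a^p b^(p + p!). Then s ∈ L because p ≠ p + p! (as p! ≥ 1), and |s| ≥ p.
By the pumping lemma, s = xyz for some x, y, z with |xy| ≤ p, |y| ≥ 1, and xy^i z ∈ L for every i ≥ 0.
Since |xy| ≤ p and the first p symbols of s are all a's, y = a^k for some k with 1 ≤ k ≤ p.
For every i ≥ 0, xy^i z = a^(p + (i − 1)k) b^(p + p!).

Because 1 ≤ k ≤ p, k divides p!. Let t = p!/k (a positive integer) and take i = t + 1.
Then the number of a's is p + tk = p + p!, which equals the number of b's.
So xy^(t+1) z = a^(p + p!) b^(p + p!) has equally many a's and b's and is NOT in L.

This contradicts the pumping lemma, which requires xy^i z ∈ L for all i ≥ 0.
Hence L = {a^n b^m : n ≠ m, n,m ≥ 0} is not regular. ∎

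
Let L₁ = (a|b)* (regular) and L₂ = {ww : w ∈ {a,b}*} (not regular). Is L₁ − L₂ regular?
No — L₁ − L₂ is not regular.

L₁ − L₂ is the complement of {ww} within {a,b}*. If it were regular, its complement {ww} would be regular as well (regular languages are closed under complement) — contradiction. So L₁ − L₂ is not regular.

Note that the bare facts "L₁ regular, L₂ non-regular" do not settle the question by themselves: the closure of regular languages under ∪, ∩, complement and difference applies only when BOTH operands are regular. With a non-regular operand the result can come out regular or non-regular depending on the specific languages, so one has to work out L₁ − L₂ for this particular pair, as above.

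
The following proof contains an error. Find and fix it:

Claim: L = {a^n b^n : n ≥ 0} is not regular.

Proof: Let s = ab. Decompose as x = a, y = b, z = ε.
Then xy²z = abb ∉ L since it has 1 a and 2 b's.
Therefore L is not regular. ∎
Error: The string s = ab might be shorter than the pumping length p.

Correction: Choose s = a^p b^p to ensure |s| ≥ p. Also, the decomposition is wrong: with |xy| ≤ p, y cannot include b's when s starts with p a's.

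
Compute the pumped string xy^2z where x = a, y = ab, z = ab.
aababab

Given x = 'a', y = 'ab', z = 'ab' and i = 2:

xy^2z = x + y·y·...·y (2 times) + z
       = 'a' + 'ab'^2 + 'ab'
       = 'a' + 'abab' + 'ab'
       = 'aababab'

The pumped string is 'aababab' with length 7.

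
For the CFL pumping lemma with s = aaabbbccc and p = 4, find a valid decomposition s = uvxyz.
u='aa', v='a', x='bb', y='b', z='ccc'

For s = aaabbbccc with pumping length p = 4:

One valid decomposition:
- u = 'aa'
- v = 'a'
- x = 'bb'
- y = 'b'
- z = 'ccc'

Verification:
- uvxyz = 'aa' + 'a' + 'bb' + 'b' + 'ccc' = aaabbbccc ✓
- |vxy| = |'abbb'| = 4 ≤ 4 ✓
- |vy| = |'ab'| = 2 > 0 ✓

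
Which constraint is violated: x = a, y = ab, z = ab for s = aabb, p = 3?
Violated: xyz = s

The decomposition x = a, y = ab, z = ab for s = aabb with p = 3
violates the constraint: xyz = s

xyz = 'a' + 'ab' + 'ab' = 'aabab' ≠ 'aabb' = s. The decomposition doesn't reconstruct s.

Pumping lemma constraints:
1. xyz = s (decomposition is valid)
2. |xy| ≤ p
3. |y| > 0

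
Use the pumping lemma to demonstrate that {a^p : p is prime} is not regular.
Assume for contradiction that L is regular, and let p ≥ 1 be the pumping length given by the pumping lemma.
Choose a prime q with q ≥ p (one exists because there are infinitely many primes) and let s = a^q. Then s ∈ L and |s| = q ≥ p.
By the pumping lemma, s = xyz for some x, y, z with |xy| ≤ p, |y| ≥ 1, and xy^i z ∈ L for every i ≥ 0.
Here y = a^k for some k with 1 ≤ k ≤ p, and xy^i z = a^(q + (i − 1)k) for every i ≥ 0.

Take i = q + 1: |xy^(q+1) z| = q + qk = q(k + 1).
Both factors satisfy q ≥ 2 and k + 1 ≥ 2, so q(k + 1) is composite, and xy^(q+1) z ∉ L.

This contradicts the pumping lemma, which requires xy^i z ∈ L for all i ≥ 0.
Hence L = {a^p : p is prime} is not regular. ∎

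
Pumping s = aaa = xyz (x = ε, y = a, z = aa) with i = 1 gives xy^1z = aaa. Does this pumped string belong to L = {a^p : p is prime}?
Yes

xy¹z = ε · a · aa = aaa.
aaa has length 3, which is prime, so it is in L.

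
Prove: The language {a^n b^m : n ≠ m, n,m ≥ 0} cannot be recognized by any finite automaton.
Assume for contradiction that L is regular, and let p ≥ 1 be the pumping length given by the pumping lemma.
Choose s = a^p b^(p + p!). Then s ∈ L because p ≠ p + p! (as p! ≥ 1), and |s| ≥ p.
By the pumping lemma, s = xyz for some x, y, z with |xy| ≤ p, |y| ≥ 1, and xy^i z ∈ L for every i ≥ 0.
Since |xy| ≤ p and the first p symbols of s are all a's, y = a^k for some k with 1 ≤ k ≤ p.
For every i ≥ 0, xy^i z = a^(p + (i − 1)k) b^(p + p!).

Because 1 ≤ k ≤ p, k divides p!. Let t = p!/k (a positive integer) and take i = t + 1.
Then the number of a's is p + tk = p + p!, which equals the number of b's.
So xy^(t+1) z = a^(p + p!) b^(p + p!) has equally many a's and b's and is NOT in L.

This contradicts the pumping lemma, which requires xy^i z ∈ L for all i ≥ 0.
Hence L = {a^n b^m : n ≠ m, n,m ≥ 0} is not regular. ∎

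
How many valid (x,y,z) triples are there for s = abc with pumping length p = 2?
3

For s = 'abc' with pumping length p = 2:

Constraints: |xy| ≤ 2, |y| > 0

Valid decompositions (|xy| ≤ p, |y| ≥ 1):
  • x='', y='a', z='bc'
  • x='a', y='b', z='c'
  • x='', y='ab', z='c'

Total count: 3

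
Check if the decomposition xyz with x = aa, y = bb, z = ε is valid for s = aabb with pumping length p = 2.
Violated: |xy| ≤ p

The decomposition x = aa, y = bb, z = ε for s = aabb with p = 2
violates the constraint: |xy| ≤ p

|xy| = |aabb| = 4 > 2 = p. The decomposition puts too many characters in xy.

Pumping lemma constraints:
1. xyz = s (decomposition is valid)
2. |xy| ≤ p
3. |y| > 0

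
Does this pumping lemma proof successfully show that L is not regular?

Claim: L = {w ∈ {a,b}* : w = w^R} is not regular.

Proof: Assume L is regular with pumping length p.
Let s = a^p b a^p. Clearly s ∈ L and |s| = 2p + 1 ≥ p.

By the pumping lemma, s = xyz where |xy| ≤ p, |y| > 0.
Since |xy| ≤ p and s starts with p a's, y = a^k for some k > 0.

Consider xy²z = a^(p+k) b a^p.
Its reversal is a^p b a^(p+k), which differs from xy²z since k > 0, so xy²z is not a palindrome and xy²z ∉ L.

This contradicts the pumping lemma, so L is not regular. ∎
The proof is correct.

This proof is valid because:
1. s = a^p b a^p is in L and is chosen in terms of p, so |s| ≥ p holds for every p
2. The decomposition analysis is correct: |xy| ≤ p forces y to lie inside the leading a's
3. The contradiction is valid: a^(p+k) b a^p has more a's before the b than after it, so it is not a palindrome
4. The conclusion follows logically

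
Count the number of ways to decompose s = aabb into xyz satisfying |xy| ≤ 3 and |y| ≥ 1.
6

For s = 'aabb' with pumping length p = 3:

Constraints: |xy| ≤ 3, |y| > 0

Valid decompositions (|xy| ≤ p, |y| ≥ 1):
  • x='', y='a', z='abb'
  • x='a', y='a', z='bb'
  • x='', y='aa', z='bb'
  • x='aa', y='b', z='b'
  • x='a', y='ab', z='b'
  • x='', y='aab', z='b'

Total count: 6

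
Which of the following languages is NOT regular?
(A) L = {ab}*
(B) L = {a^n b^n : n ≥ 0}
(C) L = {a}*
(B) {a^n b^n : n ≥ 0}

(B) L = {a^n b^n : n ≥ 0} is NOT regular.

The pumping lemma can be used to prove this:
After pumping, the number of a's and b's become unequal

The other languages are regular because they can be recognized by finite automata.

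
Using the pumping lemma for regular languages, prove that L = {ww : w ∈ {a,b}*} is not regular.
Assume for contradiction that L is regular, and let p ≥ 1 be the pumping length given by the pumping lemma.
Choose s = a^p b a^p b. Then s ∈ L (take w = a^p b) and |s| = 2p + 2 ≥ p.
By the pumping lemma, s = xyz for some x, y, z with |xy| ≤ p, |y| ≥ 1, and xy^i z ∈ L for every i ≥ 0.
Since |xy| ≤ p and the first p symbols of s are all a's, y = a^k for some k with 1 ≤ k ≤ p.

Take i = 2: t = xy²z = a^(p + k) b a^p b.
Suppose t = uu for some string u. The string t contains exactly two b's and ends in b, so u contains exactly one b and ends in b; hence u = a^j b for some j, and uu = a^j b a^j b. Comparing with t = a^(p + k) b a^p b forces j = p + k (first block) and j = p (second block), which is impossible since k ≥ 1. So t ∉ L.

This contradicts the pumping lemma, which requires xy^i z ∈ L for all i ≥ 0.
Hence L = {ww : w ∈ {a,b}*} is not regular. ∎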